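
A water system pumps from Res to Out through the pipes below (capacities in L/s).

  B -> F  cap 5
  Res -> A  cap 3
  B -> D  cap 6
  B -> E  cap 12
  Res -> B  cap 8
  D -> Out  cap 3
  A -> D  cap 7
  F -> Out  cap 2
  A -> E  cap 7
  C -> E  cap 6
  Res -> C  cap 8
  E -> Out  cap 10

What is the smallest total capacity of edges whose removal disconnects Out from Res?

15

Augment Res→A→D→Out: bottleneck 3, flow now 3.
Augment Res→B→E→Out: bottleneck 8, flow now 11.
Augment Res→C→E→Out: bottleneck 2, flow now 13.
Augment Res→C→E→B→F→Out: bottleneck 2, flow now 15. (uses reverse residual edge)
No augmenting path remains; maximum flow = 15.
By max-flow min-cut, the minimum cut capacity equals the max flow.
In the residual graph, reachable from Res: {Res, A, B, C, D, E, F}.
Min-cut edges: D→Out (3), E→Out (10), F→Out (2); capacity 3 + 10 + 2 = 15.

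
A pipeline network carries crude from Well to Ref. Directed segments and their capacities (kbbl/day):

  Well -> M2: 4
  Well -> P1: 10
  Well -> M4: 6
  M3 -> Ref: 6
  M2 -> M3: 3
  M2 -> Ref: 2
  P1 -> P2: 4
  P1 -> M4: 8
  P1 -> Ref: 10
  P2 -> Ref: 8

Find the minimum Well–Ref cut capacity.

Augment Well→M2→Ref: bottleneck 2, flow now 2.
Augment Well→P1→Ref: bottleneck 10, flow now 12.
Augment Well→M2→M3→Ref: bottleneck 2, flow now 14.
No augmenting path remains; maximum flow = 14.
By max-flow min-cut, the minimum cut capacity equals the max flow.
In the residual graph, reachable from Well: {Well, M4}.
Min-cut edges: Well→M2 (4), Well→P1 (10); capacity 4 + 10 = 14.

14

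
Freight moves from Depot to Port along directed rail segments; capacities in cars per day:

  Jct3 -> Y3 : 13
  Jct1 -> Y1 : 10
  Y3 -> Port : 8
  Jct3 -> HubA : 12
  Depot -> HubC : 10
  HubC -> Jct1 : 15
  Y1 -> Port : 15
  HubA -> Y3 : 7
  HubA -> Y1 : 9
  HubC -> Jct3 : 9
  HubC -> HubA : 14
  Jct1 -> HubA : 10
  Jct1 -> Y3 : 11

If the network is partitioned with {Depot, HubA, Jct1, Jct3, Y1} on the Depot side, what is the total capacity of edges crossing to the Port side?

Edges leaving {Depot, HubA, Jct1, Jct3, Y1}: Depot→HubC (10), HubA→Y3 (7), Jct1→Y3 (11), Jct3→Y3 (13), Y1→Port (15).
Cut capacity = 10 + 7 + 11 + 13 + 15 = 56.

56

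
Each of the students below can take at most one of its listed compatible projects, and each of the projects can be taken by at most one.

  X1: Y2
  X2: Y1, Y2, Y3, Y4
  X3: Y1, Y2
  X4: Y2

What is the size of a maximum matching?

3

Unit-capacity flow: source→left, listed edges, right→sink; max matching = max flow.
Augmenting path X1→Y2 (+1); matched 1.
Augmenting path X2→Y1 (+1); matched 2.
Augmenting path X3→Y1→X2→Y3 (+1); matched 3.
No augmenting path remains; maximum matching = 3.
König certificate: {X2, X3, Y2} is a vertex cover of size 3 (every listed pair touches it), so no matching can be larger.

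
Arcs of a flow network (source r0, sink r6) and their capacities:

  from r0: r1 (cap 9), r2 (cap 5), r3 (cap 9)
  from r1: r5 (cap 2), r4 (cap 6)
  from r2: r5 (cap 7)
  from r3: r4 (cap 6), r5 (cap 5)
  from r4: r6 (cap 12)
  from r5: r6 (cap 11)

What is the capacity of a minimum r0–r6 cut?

22

Augment r0→r1→r4→r6: bottleneck 6, flow now 6.
Augment r0→r1→r5→r6: bottleneck 2, flow now 8.
Augment r0→r2→r5→r6: bottleneck 5, flow now 13.
Augment r0→r3→r4→r6: bottleneck 6, flow now 19.
Augment r0→r3→r5→r6: bottleneck 3, flow now 22.
No augmenting path remains; maximum flow = 22.
By max-flow min-cut, the minimum cut capacity equals the max flow.
In the residual graph, reachable from r0: {r0, r1}.
Min-cut edges: r0→r2 (5), r0→r3 (9), r1→r4 (6), r1→r5 (2); capacity 5 + 9 + 6 + 2 = 22.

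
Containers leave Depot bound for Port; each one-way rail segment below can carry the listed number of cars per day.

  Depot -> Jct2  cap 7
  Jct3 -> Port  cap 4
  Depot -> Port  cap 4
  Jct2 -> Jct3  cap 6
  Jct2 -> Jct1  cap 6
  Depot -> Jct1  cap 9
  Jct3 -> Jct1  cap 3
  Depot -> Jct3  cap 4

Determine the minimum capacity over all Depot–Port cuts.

8

Augment Depot→Port: bottleneck 4, flow now 4.
Augment Depot→Jct3→Port: bottleneck 4, flow now 8.
No augmenting path remains; maximum flow = 8.
By max-flow min-cut, the minimum cut capacity equals the max flow.
In the residual graph, reachable from Depot: {Depot, Jct2, Jct3, Jct1}.
Min-cut edges: Depot→Port (4), Jct3→Port (4); capacity 4 + 4 = 8.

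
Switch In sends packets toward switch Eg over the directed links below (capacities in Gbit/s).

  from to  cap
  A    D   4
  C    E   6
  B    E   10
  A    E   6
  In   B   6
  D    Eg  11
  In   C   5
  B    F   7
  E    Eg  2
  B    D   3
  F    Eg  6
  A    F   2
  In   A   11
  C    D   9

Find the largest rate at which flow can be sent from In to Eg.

Augment In→A→D→Eg: bottleneck 4, flow now 4.
Augment In→A→E→Eg: bottleneck 2, flow now 6.
Augment In→A→F→Eg: bottleneck 2, flow now 8.
Augment In→B→D→Eg: bottleneck 3, flow now 11.
Augment In→B→F→Eg: bottleneck 3, flow now 14.
Augment In→C→D→Eg: bottleneck 4, flow now 18.
Augment In→C→D→B→F→Eg: bottleneck 1, flow now 19. (uses reverse residual edge)
No augmenting path remains; maximum flow = 19.
In the residual graph, reachable from In: {In, A, E}.
Min-cut edges: In→B (6), In→C (5), A→D (4), A→F (2), E→Eg (2); capacity 6 + 5 + 4 + 2 + 2 = 19.
This cut is saturated, so no flow can exceed 19.

19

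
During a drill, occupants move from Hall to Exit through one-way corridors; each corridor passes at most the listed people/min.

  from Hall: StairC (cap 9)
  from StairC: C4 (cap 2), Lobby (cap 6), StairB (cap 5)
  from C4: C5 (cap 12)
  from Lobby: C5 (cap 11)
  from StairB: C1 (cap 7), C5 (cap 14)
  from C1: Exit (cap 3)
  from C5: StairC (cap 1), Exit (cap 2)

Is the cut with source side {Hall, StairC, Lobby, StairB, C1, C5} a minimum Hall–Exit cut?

Given cut capacity: 2 + 3 + 2 = 7.
Augment Hall→StairC→C4→C5→Exit: bottleneck 2, flow now 2.
Augment Hall→StairC→StairB→C1→Exit: bottleneck 3, flow now 5.
No augmenting path remains; maximum flow = 5.
In the residual graph, reachable from Hall: {Hall, StairC, C4, Lobby, StairB, C1, C5}.
Min-cut edges: C1→Exit (3), C5→Exit (2); capacity 3 + 2 = 5.
Cut capacity 7 exceeds the max flow 5, so it is not minimum.

No — its capacity is 7, but the minimum cut has capacity 5.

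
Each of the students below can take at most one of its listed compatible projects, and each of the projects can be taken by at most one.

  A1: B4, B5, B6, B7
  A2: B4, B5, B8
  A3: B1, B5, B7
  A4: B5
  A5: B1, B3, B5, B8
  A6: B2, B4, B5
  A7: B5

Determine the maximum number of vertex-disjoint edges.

Unit-capacity flow: source→left, listed edges, right→sink; max matching = max flow.
Augmenting path A1→B4 (+1); matched 1.
Augmenting path A2→B5 (+1); matched 2.
Augmenting path A3→B1 (+1); matched 3.
Augmenting path A5→B3 (+1); matched 4.
Augmenting path A6→B2 (+1); matched 5.
Augmenting path A4→B5→A2→B8 (+1); matched 6.
No augmenting path remains; maximum matching = 6.
König certificate: {A1, A2, A3, A5, A6, B5} is a vertex cover of size 6 (every listed pair touches it), so no matching can be larger.

6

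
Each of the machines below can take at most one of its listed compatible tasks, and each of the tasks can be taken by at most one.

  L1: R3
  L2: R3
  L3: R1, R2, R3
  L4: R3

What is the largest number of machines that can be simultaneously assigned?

Unit-capacity flow: source→left, listed edges, right→sink; max matching = max flow.
Augmenting path L1→R3 (+1); matched 1.
Augmenting path L3→R1 (+1); matched 2.
No augmenting path remains; maximum matching = 2.
König certificate: {L3, R3} is a vertex cover of size 2 (every listed pair touches it), so no matching can be larger.

2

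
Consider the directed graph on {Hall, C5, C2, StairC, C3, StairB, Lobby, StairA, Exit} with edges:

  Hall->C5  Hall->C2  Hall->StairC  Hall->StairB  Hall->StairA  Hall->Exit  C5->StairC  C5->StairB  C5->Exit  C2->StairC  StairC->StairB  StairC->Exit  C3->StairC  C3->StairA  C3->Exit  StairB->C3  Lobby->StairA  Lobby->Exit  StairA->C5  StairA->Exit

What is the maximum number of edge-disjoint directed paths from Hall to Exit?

Assign every edge capacity 1; by Menger, the answer equals the max flow.
Path Hall→Exit (+1); total 1.
Path Hall→C5→Exit (+1); total 2.
Path Hall→StairC→Exit (+1); total 3.
Path Hall→StairA→Exit (+1); total 4.
Path Hall→StairB→C3→Exit (+1); total 5.
No residual Hall→Exit path; max flow = 5.
Certifying cut of size 5: {Hall→C5, Hall→Exit, Hall→StairA, StairB→C3, StairC→Exit}.

5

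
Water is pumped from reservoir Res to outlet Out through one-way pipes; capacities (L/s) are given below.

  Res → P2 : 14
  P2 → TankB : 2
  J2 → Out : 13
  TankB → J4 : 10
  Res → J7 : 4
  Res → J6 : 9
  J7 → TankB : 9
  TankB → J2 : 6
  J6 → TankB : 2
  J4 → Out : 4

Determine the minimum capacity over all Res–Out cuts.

8

Augment Res→P2→TankB→J4→Out: bottleneck 2, flow now 2.
Augment Res→J7→TankB→J4→Out: bottleneck 2, flow now 4.
Augment Res→J7→TankB→J2→Out: bottleneck 2, flow now 6.
Augment Res→J6→TankB→J2→Out: bottleneck 2, flow now 8.
No augmenting path remains; maximum flow = 8.
By max-flow min-cut, the minimum cut capacity equals the max flow.
In the residual graph, reachable from Res: {Res, P2, J6}.
Min-cut edges: Res→J7 (4), P2→TankB (2), J6→TankB (2); capacity 4 + 2 + 2 = 8.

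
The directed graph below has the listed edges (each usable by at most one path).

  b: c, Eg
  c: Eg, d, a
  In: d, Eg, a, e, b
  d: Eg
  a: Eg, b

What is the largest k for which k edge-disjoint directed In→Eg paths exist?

4

Assign every edge capacity 1; by Menger, the answer equals the max flow.
Path In→Eg (+1); total 1.
Path In→a→Eg (+1); total 2.
Path In→b→Eg (+1); total 3.
Path In→d→Eg (+1); total 4.
No residual In→Eg path; max flow = 4.
Certifying cut of size 4: {In→Eg, In→a, In→b, In→d}.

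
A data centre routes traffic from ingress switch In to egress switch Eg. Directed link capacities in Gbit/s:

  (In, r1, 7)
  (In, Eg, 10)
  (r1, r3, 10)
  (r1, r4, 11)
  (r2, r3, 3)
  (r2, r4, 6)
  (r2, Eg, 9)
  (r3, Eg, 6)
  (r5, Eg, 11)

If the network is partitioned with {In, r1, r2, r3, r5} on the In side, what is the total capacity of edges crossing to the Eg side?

Edges leaving {In, r1, r2, r3, r5}: In→Eg (10), r1→r4 (11), r2→r4 (6), r2→Eg (9), r3→Eg (6), r5→Eg (11).
Cut capacity = 10 + 11 + 6 + 9 + 6 + 11 = 53.

53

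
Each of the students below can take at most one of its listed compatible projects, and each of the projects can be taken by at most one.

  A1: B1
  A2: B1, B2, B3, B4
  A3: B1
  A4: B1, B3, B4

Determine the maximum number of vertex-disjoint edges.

3

Unit-capacity flow: source→left, listed edges, right→sink; max matching = max flow.
Augmenting path A1→B1 (+1); matched 1.
Augmenting path A2→B2 (+1); matched 2.
Augmenting path A4→B3 (+1); matched 3.
No augmenting path remains; maximum matching = 3.
König certificate: {A2, A4, B1} is a vertex cover of size 3 (every listed pair touches it), so no matching can be larger.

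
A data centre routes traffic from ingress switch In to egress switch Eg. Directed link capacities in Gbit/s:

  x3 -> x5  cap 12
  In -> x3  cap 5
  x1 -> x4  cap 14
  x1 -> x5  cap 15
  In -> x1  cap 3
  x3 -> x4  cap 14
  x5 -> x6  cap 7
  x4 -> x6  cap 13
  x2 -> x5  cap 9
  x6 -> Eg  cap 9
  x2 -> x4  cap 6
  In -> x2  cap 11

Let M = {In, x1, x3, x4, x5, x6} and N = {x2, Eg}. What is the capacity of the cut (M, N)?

20

Edges leaving {In, x1, x3, x4, x5, x6}: In→x2 (11), x6→Eg (9).
Cut capacity = 11 + 9 = 20.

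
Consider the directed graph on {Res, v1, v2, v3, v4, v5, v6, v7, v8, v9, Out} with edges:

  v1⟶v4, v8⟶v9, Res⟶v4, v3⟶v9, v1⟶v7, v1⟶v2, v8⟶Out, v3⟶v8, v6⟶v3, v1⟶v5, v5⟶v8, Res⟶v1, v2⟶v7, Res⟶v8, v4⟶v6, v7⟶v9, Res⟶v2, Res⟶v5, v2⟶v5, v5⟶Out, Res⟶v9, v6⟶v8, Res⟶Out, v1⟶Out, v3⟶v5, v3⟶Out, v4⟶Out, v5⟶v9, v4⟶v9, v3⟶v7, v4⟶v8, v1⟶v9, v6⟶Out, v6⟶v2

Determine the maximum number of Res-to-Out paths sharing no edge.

5

Assign every edge capacity 1; by Menger, the answer equals the max flow.
Path Res→Out (+1); total 1.
Path Res→v1→Out (+1); total 2.
Path Res→v4→Out (+1); total 3.
Path Res→v5→Out (+1); total 4.
Path Res→v8→Out (+1); total 5.
No residual Res→Out path; max flow = 5.
Certifying cut of size 5: {Res→Out, Res→v1, Res→v4, v5→Out, v8→Out}.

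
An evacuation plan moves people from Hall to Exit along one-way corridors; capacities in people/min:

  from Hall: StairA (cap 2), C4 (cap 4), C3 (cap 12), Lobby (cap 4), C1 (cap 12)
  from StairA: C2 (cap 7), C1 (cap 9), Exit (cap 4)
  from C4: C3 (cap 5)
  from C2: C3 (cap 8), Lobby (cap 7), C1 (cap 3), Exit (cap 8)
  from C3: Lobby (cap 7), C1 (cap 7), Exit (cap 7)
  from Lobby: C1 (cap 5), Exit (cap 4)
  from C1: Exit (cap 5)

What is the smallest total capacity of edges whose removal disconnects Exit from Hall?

18

Augment Hall→StairA→Exit: bottleneck 2, flow now 2.
Augment Hall→C3→Exit: bottleneck 7, flow now 9.
Augment Hall→Lobby→Exit: bottleneck 4, flow now 13.
Augment Hall→C1→Exit: bottleneck 5, flow now 18.
No augmenting path remains; maximum flow = 18.
By max-flow min-cut, the minimum cut capacity equals the max flow.
In the residual graph, reachable from Hall: {Hall, C4, C3, Lobby, C1}.
Min-cut edges: Hall→StairA (2), C3→Exit (7), Lobby→Exit (4), C1→Exit (5); capacity 2 + 7 + 4 + 5 = 18.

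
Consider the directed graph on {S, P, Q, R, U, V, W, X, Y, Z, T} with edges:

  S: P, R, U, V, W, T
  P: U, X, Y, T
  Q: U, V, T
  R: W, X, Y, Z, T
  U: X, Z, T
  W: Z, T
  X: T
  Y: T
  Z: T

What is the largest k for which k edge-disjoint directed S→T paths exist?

5

Assign every edge capacity 1; by Menger, the answer equals the max flow.
Path S→T (+1); total 1.
Path S→P→T (+1); total 2.
Path S→R→T (+1); total 3.
Path S→U→T (+1); total 4.
Path S→W→T (+1); total 5.
No residual S→T path; max flow = 5.
Certifying cut of size 5: {S→P, S→R, S→T, S→U, S→W}.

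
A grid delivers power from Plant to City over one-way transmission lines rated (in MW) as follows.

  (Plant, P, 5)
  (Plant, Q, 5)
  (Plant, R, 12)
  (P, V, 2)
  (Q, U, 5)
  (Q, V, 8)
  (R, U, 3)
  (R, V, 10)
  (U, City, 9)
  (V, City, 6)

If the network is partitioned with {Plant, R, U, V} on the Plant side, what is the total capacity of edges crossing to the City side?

25

Edges leaving {Plant, R, U, V}: Plant→P (5), Plant→Q (5), U→City (9), V→City (6).
Cut capacity = 5 + 5 + 9 + 6 = 25.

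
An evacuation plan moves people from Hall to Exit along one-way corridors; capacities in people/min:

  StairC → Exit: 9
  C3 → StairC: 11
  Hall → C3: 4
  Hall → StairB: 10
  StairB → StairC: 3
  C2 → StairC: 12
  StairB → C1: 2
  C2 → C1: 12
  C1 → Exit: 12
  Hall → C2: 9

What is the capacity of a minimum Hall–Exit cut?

Augment Hall→C2→StairC→Exit: bottleneck 9, flow now 9.
Augment Hall→StairB→C1→Exit: bottleneck 2, flow now 11.
Augment Hall→StairB→StairC→C2→C1→Exit: bottleneck 3, flow now 14. (uses reverse residual edge)
Augment Hall→C3→StairC→C2→C1→Exit: bottleneck 4, flow now 18. (uses reverse residual edge)
No augmenting path remains; maximum flow = 18.
By max-flow min-cut, the minimum cut capacity equals the max flow.
In the residual graph, reachable from Hall: {Hall, StairB}.
Min-cut edges: Hall→C2 (9), Hall→C3 (4), StairB→StairC (3), StairB→C1 (2); capacity 9 + 4 + 3 + 2 = 18.

18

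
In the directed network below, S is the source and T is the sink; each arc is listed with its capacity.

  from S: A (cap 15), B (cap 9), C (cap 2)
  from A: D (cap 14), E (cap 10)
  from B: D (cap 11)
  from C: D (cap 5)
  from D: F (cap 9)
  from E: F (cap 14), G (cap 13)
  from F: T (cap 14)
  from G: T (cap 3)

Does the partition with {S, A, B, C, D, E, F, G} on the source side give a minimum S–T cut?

Yes — it is a minimum cut (capacity 17).

Given cut capacity: 14 + 3 = 17.
Augment S→A→D→F→T: bottleneck 9, flow now 9.
Augment S→A→E→F→T: bottleneck 5, flow now 14.
Augment S→A→E→G→T: bottleneck 1, flow now 15.
Augment S→B→D→A→E→G→T: bottleneck 2, flow now 17. (uses reverse residual edge)
No augmenting path remains; maximum flow = 17.
Cut capacity 17 equals the max flow, so it is a minimum cut.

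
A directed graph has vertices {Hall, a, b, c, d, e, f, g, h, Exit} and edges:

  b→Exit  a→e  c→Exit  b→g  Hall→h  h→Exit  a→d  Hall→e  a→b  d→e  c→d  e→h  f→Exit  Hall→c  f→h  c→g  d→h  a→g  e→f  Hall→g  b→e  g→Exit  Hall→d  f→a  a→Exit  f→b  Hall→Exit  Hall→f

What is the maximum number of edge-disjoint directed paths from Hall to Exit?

6

Assign every edge capacity 1; by Menger, the answer equals the max flow.
Path Hall→Exit (+1); total 1.
Path Hall→c→Exit (+1); total 2.
Path Hall→f→Exit (+1); total 3.
Path Hall→g→Exit (+1); total 4.
Path Hall→h→Exit (+1); total 5.
Path Hall→e→f→a→Exit (+1); total 6.
No residual Hall→Exit path; max flow = 6.
Certifying cut of size 6: {Hall→Exit, Hall→c, Hall→f, Hall→g, e→f, h→Exit}.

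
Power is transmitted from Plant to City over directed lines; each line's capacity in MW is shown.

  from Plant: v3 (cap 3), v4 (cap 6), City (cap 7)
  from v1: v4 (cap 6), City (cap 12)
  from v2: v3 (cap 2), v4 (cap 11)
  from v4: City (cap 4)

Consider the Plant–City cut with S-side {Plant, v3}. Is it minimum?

Given cut capacity: 6 + 7 = 13.
Augment Plant→City: bottleneck 7, flow now 7.
Augment Plant→v4→City: bottleneck 4, flow now 11.
No augmenting path remains; maximum flow = 11.
In the residual graph, reachable from Plant: {Plant, v3, v4}.
Min-cut edges: Plant→City (7), v4→City (4); capacity 7 + 4 = 11.
Cut capacity 13 exceeds the max flow 11, so it is not minimum.

No — its capacity is 13, but the minimum cut has capacity 11.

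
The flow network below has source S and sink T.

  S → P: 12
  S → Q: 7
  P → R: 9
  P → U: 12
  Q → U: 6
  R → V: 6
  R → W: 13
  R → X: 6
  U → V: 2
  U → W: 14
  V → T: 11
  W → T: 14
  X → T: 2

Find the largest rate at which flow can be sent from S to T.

Augment S→P→R→V→T: bottleneck 6, flow now 6.
Augment S→P→R→W→T: bottleneck 3, flow now 9.
Augment S→P→U→V→T: bottleneck 2, flow now 11.
Augment S→P→U→W→T: bottleneck 1, flow now 12.
Augment S→Q→U→W→T: bottleneck 6, flow now 18.
No augmenting path remains; maximum flow = 18.
In the residual graph, reachable from S: {S, Q}.
Min-cut edges: S→P (12), Q→U (6); capacity 12 + 6 = 18.
This cut is saturated, so no flow can exceed 18.

18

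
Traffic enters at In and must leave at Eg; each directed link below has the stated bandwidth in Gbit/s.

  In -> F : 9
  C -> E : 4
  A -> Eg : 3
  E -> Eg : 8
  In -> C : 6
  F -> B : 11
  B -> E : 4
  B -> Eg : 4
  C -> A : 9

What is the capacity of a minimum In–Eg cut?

14

Augment In→C→A→Eg: bottleneck 3, flow now 3.
Augment In→C→E→Eg: bottleneck 3, flow now 6.
Augment In→F→B→Eg: bottleneck 4, flow now 10.
Augment In→F→B→E→Eg: bottleneck 4, flow now 14.
No augmenting path remains; maximum flow = 14.
By max-flow min-cut, the minimum cut capacity equals the max flow.
In the residual graph, reachable from In: {In, F, B}.
Min-cut edges: In→C (6), B→E (4), B→Eg (4); capacity 6 + 4 + 4 = 14.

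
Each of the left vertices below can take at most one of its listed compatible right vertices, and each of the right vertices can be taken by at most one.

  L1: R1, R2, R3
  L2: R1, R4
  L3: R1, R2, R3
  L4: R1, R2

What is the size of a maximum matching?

Unit-capacity flow: source→left, listed edges, right→sink; max matching = max flow.
Augmenting path L1→R1 (+1); matched 1.
Augmenting path L2→R4 (+1); matched 2.
Augmenting path L3→R2 (+1); matched 3.
Augmenting path L4→R1→L1→R3 (+1); matched 4.
No augmenting path remains; maximum matching = 4.
König certificate: {L1, L2, L3, L4} is a vertex cover of size 4 (every listed pair touches it), so no matching can be larger.

4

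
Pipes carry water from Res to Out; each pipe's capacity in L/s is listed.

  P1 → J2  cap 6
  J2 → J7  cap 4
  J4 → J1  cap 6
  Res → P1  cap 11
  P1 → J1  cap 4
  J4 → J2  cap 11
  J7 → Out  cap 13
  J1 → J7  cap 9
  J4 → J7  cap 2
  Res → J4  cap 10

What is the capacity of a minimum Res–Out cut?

Augment Res→J4→J7→Out: bottleneck 2, flow now 2.
Augment Res→J4→J1→J7→Out: bottleneck 6, flow now 8.
Augment Res→J4→J2→J7→Out: bottleneck 2, flow now 10.
Augment Res→P1→J1→J7→Out: bottleneck 3, flow now 13.
No augmenting path remains; maximum flow = 13.
By max-flow min-cut, the minimum cut capacity equals the max flow.
In the residual graph, reachable from Res: {Res, J4, P1, J1, J2, J7}.
Min-cut edges: J7→Out (13); capacity 13 = 13.

13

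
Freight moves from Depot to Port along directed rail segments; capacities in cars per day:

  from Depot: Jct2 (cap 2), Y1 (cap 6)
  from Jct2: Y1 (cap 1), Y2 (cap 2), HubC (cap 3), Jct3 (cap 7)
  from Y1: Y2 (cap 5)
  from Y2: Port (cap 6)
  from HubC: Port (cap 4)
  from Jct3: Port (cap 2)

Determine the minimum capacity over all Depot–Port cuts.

Augment Depot→Jct2→Y2→Port: bottleneck 2, flow now 2.
Augment Depot→Y1→Y2→Port: bottleneck 4, flow now 6.
Augment Depot→Y1→Y2→Jct2→HubC→Port: bottleneck 1, flow now 7. (uses reverse residual edge)
No augmenting path remains; maximum flow = 7.
By max-flow min-cut, the minimum cut capacity equals the max flow.
In the residual graph, reachable from Depot: {Depot, Y1}.
Min-cut edges: Depot→Jct2 (2), Y1→Y2 (5); capacity 2 + 5 = 7.

7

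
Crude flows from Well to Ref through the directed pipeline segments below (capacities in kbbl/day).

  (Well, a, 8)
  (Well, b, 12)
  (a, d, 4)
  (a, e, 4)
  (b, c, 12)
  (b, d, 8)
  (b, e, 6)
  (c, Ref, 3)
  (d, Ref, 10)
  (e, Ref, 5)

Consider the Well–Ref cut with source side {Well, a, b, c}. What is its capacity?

Edges leaving {Well, a, b, c}: a→d (4), a→e (4), b→d (8), b→e (6), c→Ref (3).
Cut capacity = 4 + 4 + 8 + 6 + 3 = 25.

25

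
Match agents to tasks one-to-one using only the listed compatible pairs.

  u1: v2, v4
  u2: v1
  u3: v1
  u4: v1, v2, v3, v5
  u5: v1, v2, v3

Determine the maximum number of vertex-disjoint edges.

Unit-capacity flow: source→left, listed edges, right→sink; max matching = max flow.
Augmenting path u1→v2 (+1); matched 1.
Augmenting path u2→v1 (+1); matched 2.
Augmenting path u4→v3 (+1); matched 3.
Augmenting path u5→v2→u1→v4 (+1); matched 4.
No augmenting path remains; maximum matching = 4.
König certificate: {u1, u4, u5, v1} is a vertex cover of size 4 (every listed pair touches it), so no matching can be larger.

4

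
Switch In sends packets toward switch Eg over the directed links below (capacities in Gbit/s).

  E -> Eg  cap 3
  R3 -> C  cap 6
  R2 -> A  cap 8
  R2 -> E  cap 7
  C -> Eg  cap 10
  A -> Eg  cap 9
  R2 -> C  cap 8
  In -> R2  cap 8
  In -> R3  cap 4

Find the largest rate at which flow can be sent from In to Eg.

12

Augment In→R3→C→Eg: bottleneck 4, flow now 4.
Augment In→R2→E→Eg: bottleneck 3, flow now 7.
Augment In→R2→A→Eg: bottleneck 5, flow now 12.
No augmenting path remains; maximum flow = 12.
In the residual graph, reachable from In: {In}.
Min-cut edges: In→R3 (4), In→R2 (8); capacity 4 + 8 = 12.
This cut is saturated, so no flow can exceed 12.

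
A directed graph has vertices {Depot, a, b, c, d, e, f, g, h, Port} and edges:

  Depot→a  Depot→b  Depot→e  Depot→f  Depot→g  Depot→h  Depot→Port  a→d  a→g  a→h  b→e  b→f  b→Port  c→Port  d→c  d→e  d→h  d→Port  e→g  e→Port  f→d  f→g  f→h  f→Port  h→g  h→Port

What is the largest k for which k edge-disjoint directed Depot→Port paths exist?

Assign every edge capacity 1; by Menger, the answer equals the max flow.
Path Depot→Port (+1); total 1.
Path Depot→b→Port (+1); total 2.
Path Depot→e→Port (+1); total 3.
Path Depot→f→Port (+1); total 4.
Path Depot→h→Port (+1); total 5.
Path Depot→a→d→Port (+1); total 6.
No residual Depot→Port path; max flow = 6.
Certifying cut of size 6: {Depot→Port, Depot→a, Depot→b, Depot→e, Depot→f, Depot→h}.

6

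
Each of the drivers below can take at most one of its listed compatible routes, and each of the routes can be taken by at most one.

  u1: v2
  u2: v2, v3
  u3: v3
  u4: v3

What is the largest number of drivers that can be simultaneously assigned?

2

Unit-capacity flow: source→left, listed edges, right→sink; max matching = max flow.
Augmenting path u1→v2 (+1); matched 1.
Augmenting path u2→v3 (+1); matched 2.
No augmenting path remains; maximum matching = 2.
König certificate: {v2, v3} is a vertex cover of size 2 (every listed pair touches it), so no matching can be larger.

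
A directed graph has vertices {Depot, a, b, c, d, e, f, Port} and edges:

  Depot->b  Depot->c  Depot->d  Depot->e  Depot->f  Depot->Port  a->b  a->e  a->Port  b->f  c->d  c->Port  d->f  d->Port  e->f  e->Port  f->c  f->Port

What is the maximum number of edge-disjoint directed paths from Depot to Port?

5

Assign every edge capacity 1; by Menger, the answer equals the max flow.
Path Depot→Port (+1); total 1.
Path Depot→c→Port (+1); total 2.
Path Depot→d→Port (+1); total 3.
Path Depot→e→Port (+1); total 4.
Path Depot→f→Port (+1); total 5.
No residual Depot→Port path; max flow = 5.
Certifying cut of size 5: {Depot→Port, Depot→e, c→Port, d→Port, f→Port}.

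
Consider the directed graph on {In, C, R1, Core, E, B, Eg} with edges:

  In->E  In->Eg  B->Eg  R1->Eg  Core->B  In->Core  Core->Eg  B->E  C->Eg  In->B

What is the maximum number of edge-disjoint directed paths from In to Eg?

Assign every edge capacity 1; by Menger, the answer equals the max flow.
Path In→Eg (+1); total 1.
Path In→Core→Eg (+1); total 2.
Path In→B→Eg (+1); total 3.
No residual In→Eg path; max flow = 3.
Certifying cut of size 3: {In→B, In→Core, In→Eg}.

3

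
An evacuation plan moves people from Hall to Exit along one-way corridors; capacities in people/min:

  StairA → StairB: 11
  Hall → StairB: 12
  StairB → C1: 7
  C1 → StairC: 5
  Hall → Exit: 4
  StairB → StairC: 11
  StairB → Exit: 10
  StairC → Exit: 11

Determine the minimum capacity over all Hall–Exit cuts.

Augment Hall→Exit: bottleneck 4, flow now 4.
Augment Hall→StairB→Exit: bottleneck 10, flow now 14.
Augment Hall→StairB→StairC→Exit: bottleneck 2, flow now 16.
No augmenting path remains; maximum flow = 16.
By max-flow min-cut, the minimum cut capacity equals the max flow.
In the residual graph, reachable from Hall: {Hall}.
Min-cut edges: Hall→StairB (12), Hall→Exit (4); capacity 12 + 4 = 16.

16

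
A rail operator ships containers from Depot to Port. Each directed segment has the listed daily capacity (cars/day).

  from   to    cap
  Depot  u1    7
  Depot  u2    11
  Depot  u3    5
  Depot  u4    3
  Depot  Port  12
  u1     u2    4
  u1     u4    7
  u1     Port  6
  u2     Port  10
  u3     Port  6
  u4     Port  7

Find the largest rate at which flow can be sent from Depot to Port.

37

Augment Depot→Port: bottleneck 12, flow now 12.
Augment Depot→u1→Port: bottleneck 6, flow now 18.
Augment Depot→u2→Port: bottleneck 10, flow now 28.
Augment Depot→u3→Port: bottleneck 5, flow now 33.
Augment Depot→u4→Port: bottleneck 3, flow now 36.
Augment Depot→u1→u4→Port: bottleneck 1, flow now 37.
No augmenting path remains; maximum flow = 37.
In the residual graph, reachable from Depot: {Depot, u2}.
Min-cut edges: Depot→u1 (7), Depot→u3 (5), Depot→u4 (3), Depot→Port (12), u2→Port (10); capacity 7 + 5 + 3 + 12 + 10 = 37.
This cut is saturated, so no flow can exceed 37.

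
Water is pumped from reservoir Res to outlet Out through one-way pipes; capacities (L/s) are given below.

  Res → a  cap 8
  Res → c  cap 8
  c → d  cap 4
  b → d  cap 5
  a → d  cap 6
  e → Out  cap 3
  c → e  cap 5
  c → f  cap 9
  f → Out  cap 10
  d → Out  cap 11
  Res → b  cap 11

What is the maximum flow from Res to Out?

19

Augment Res→a→d→Out: bottleneck 6, flow now 6.
Augment Res→b→d→Out: bottleneck 5, flow now 11.
Augment Res→c→e→Out: bottleneck 3, flow now 14.
Augment Res→c→f→Out: bottleneck 5, flow now 19.
No augmenting path remains; maximum flow = 19.
In the residual graph, reachable from Res: {Res, a, b}.
Min-cut edges: Res→c (8), a→d (6), b→d (5); capacity 8 + 6 + 5 = 19.
This cut is saturated, so no flow can exceed 19.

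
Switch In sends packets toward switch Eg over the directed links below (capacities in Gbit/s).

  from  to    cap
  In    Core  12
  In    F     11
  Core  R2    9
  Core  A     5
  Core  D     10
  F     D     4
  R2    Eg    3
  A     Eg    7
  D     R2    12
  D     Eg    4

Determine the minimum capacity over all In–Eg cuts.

12

Augment In→Core→R2→Eg: bottleneck 3, flow now 3.
Augment In→Core→A→Eg: bottleneck 5, flow now 8.
Augment In→Core→D→Eg: bottleneck 4, flow now 12.
No augmenting path remains; maximum flow = 12.
By max-flow min-cut, the minimum cut capacity equals the max flow.
In the residual graph, reachable from In: {In, Core, F, R2, D}.
Min-cut edges: Core→A (5), R2→Eg (3), D→Eg (4); capacity 5 + 3 + 4 = 12.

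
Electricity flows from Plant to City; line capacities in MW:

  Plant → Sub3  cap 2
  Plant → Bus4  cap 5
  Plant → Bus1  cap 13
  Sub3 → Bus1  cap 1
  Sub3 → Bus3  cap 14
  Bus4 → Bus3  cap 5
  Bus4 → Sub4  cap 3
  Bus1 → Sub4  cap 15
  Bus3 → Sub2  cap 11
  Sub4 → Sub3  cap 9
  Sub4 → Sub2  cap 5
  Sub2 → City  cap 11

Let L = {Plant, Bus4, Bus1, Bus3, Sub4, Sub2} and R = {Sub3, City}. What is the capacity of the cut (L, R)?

22

Edges leaving {Plant, Bus4, Bus1, Bus3, Sub4, Sub2}: Plant→Sub3 (2), Sub4→Sub3 (9), Sub2→City (11).
Cut capacity = 2 + 9 + 11 = 22.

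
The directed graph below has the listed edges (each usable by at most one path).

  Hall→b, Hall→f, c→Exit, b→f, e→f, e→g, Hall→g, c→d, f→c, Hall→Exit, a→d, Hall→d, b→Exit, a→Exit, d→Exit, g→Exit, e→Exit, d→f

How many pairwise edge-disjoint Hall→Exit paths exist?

Assign every edge capacity 1; by Menger, the answer equals the max flow.
Path Hall→Exit (+1); total 1.
Path Hall→b→Exit (+1); total 2.
Path Hall→d→Exit (+1); total 3.
Path Hall→g→Exit (+1); total 4.
Path Hall→f→c→Exit (+1); total 5.
No residual Hall→Exit path; max flow = 5.
Certifying cut of size 5: {Hall→Exit, Hall→b, Hall→d, Hall→f, Hall→g}.

5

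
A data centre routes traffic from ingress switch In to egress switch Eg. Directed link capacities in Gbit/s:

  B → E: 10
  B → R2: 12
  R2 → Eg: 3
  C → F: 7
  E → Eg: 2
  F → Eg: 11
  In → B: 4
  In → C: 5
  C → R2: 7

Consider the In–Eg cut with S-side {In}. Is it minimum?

Given cut capacity: 4 + 5 = 9.
Augment In→B→E→Eg: bottleneck 2, flow now 2.
Augment In→B→R2→Eg: bottleneck 2, flow now 4.
Augment In→C→F→Eg: bottleneck 5, flow now 9.
No augmenting path remains; maximum flow = 9.
Cut capacity 9 equals the max flow, so it is a minimum cut.

Yes — it is a minimum cut (capacity 9).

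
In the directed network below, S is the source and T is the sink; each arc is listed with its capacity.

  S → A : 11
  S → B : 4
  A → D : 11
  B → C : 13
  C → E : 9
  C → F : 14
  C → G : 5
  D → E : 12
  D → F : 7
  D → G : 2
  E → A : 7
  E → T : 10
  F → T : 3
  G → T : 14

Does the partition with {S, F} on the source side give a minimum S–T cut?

Given cut capacity: 11 + 4 + 3 = 18.
Augment S→A→D→E→T: bottleneck 10, flow now 10.
Augment S→A→D→F→T: bottleneck 1, flow now 11.
Augment S→B→C→F→T: bottleneck 2, flow now 13.
Augment S→B→C→G→T: bottleneck 2, flow now 15.
No augmenting path remains; maximum flow = 15.
In the residual graph, reachable from S: {S}.
Min-cut edges: S→A (11), S→B (4); capacity 11 + 4 = 15.
Cut capacity 18 exceeds the max flow 15, so it is not minimum.

No — its capacity is 18, but the minimum cut has capacity 15.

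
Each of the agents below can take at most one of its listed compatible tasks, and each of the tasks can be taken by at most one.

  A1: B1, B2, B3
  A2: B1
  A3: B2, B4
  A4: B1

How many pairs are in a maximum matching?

Unit-capacity flow: source→left, listed edges, right→sink; max matching = max flow.
Augmenting path A1→B1 (+1); matched 1.
Augmenting path A3→B2 (+1); matched 2.
Augmenting path A2→B1→A1→B3 (+1); matched 3.
No augmenting path remains; maximum matching = 3.
König certificate: {A1, A3, B1} is a vertex cover of size 3 (every listed pair touches it), so no matching can be larger.

3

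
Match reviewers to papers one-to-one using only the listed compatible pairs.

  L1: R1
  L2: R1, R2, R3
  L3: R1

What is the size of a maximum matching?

Unit-capacity flow: source→left, listed edges, right→sink; max matching = max flow.
Augmenting path L1→R1 (+1); matched 1.
Augmenting path L2→R2 (+1); matched 2.
No augmenting path remains; maximum matching = 2.
König certificate: {L2, R1} is a vertex cover of size 2 (every listed pair touches it), so no matching can be larger.

2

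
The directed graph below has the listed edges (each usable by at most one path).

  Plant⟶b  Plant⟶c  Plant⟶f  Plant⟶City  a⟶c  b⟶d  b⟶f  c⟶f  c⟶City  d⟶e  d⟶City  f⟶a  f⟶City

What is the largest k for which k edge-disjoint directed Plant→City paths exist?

Assign every edge capacity 1; by Menger, the answer equals the max flow.
Path Plant→City (+1); total 1.
Path Plant→c→City (+1); total 2.
Path Plant→f→City (+1); total 3.
Path Plant→b→d→City (+1); total 4.
No residual Plant→City path; max flow = 4.
Certifying cut of size 4: {Plant→City, Plant→b, Plant→c, Plant→f}.

4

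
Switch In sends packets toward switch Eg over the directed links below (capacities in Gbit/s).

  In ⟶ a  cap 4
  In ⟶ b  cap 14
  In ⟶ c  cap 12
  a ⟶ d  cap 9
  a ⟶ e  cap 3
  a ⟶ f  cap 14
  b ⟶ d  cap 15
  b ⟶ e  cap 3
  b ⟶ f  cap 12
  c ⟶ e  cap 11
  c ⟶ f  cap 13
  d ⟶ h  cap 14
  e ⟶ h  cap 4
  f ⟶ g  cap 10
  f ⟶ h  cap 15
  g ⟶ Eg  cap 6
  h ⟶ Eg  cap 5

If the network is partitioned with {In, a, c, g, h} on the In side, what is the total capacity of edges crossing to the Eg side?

Edges leaving {In, a, c, g, h}: In→b (14), a→d (9), a→e (3), a→f (14), c→e (11), c→f (13), g→Eg (6), h→Eg (5).
Cut capacity = 14 + 9 + 3 + 14 + 11 + 13 + 6 + 5 = 75.

75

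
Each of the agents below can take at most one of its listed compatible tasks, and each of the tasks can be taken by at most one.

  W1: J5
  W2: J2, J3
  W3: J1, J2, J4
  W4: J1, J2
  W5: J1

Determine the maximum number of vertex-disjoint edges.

Unit-capacity flow: source→left, listed edges, right→sink; max matching = max flow.
Augmenting path W1→J5 (+1); matched 1.
Augmenting path W2→J2 (+1); matched 2.
Augmenting path W3→J1 (+1); matched 3.
Augmenting path W4→J1→W3→J4 (+1); matched 4.
Augmenting path W5→J1→W4→J2→W2→J3 (+1); matched 5.
No augmenting path remains; maximum matching = 5.
König certificate: {W1, W2, W3, W4, W5} is a vertex cover of size 5 (every listed pair touches it), so no matching can be larger.

5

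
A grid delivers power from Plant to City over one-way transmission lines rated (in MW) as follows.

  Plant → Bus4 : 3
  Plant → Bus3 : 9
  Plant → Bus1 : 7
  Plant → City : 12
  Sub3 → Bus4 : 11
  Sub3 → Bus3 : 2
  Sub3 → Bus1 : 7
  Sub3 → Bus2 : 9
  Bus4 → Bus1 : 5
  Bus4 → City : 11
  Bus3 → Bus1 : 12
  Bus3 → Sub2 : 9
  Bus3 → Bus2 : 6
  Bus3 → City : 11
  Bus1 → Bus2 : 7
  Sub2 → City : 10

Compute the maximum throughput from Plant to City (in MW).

Augment Plant→City: bottleneck 12, flow now 12.
Augment Plant→Bus4→City: bottleneck 3, flow now 15.
Augment Plant→Bus3→City: bottleneck 9, flow now 24.
No augmenting path remains; maximum flow = 24.
In the residual graph, reachable from Plant: {Plant, Bus1, Bus2}.
Min-cut edges: Plant→Bus4 (3), Plant→Bus3 (9), Plant→City (12); capacity 3 + 9 + 12 = 24.
This cut is saturated, so no flow can exceed 24.

24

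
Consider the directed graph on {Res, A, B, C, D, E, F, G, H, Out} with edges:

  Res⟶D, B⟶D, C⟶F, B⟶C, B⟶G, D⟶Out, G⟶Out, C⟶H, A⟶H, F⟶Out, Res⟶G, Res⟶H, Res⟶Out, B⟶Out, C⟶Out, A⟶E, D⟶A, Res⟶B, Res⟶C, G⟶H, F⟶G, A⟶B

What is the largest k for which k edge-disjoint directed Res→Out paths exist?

5

Assign every edge capacity 1; by Menger, the answer equals the max flow.
Path Res→Out (+1); total 1.
Path Res→B→Out (+1); total 2.
Path Res→C→Out (+1); total 3.
Path Res→D→Out (+1); total 4.
Path Res→G→Out (+1); total 5.
No residual Res→Out path; max flow = 5.
Certifying cut of size 5: {Res→B, Res→C, Res→D, Res→G, Res→Out}.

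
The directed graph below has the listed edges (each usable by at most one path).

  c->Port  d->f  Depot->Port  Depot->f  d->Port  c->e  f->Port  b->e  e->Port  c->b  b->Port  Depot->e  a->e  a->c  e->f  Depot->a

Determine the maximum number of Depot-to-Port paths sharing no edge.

4

Assign every edge capacity 1; by Menger, the answer equals the max flow.
Path Depot→Port (+1); total 1.
Path Depot→e→Port (+1); total 2.
Path Depot→f→Port (+1); total 3.
Path Depot→a→c→Port (+1); total 4.
No residual Depot→Port path; max flow = 4.
Certifying cut of size 4: {Depot→Port, Depot→a, Depot→e, Depot→f}.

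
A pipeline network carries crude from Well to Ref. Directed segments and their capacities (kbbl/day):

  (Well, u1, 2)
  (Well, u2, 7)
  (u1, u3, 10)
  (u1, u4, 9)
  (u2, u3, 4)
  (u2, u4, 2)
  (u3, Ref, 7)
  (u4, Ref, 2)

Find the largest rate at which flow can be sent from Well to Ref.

Augment Well→u1→u3→Ref: bottleneck 2, flow now 2.
Augment Well→u2→u3→Ref: bottleneck 4, flow now 6.
Augment Well→u2→u4→Ref: bottleneck 2, flow now 8.
No augmenting path remains; maximum flow = 8.
In the residual graph, reachable from Well: {Well, u2}.
Min-cut edges: Well→u1 (2), u2→u3 (4), u2→u4 (2); capacity 2 + 4 + 2 = 8.
This cut is saturated, so no flow can exceed 8.

8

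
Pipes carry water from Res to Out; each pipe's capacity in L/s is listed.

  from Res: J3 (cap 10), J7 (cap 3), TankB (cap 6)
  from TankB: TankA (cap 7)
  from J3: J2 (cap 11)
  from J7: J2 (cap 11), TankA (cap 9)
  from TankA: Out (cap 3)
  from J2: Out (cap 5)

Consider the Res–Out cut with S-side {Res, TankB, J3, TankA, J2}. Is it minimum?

No — its capacity is 11, but the minimum cut has capacity 8.

Given cut capacity: 3 + 3 + 5 = 11.
Augment Res→TankB→TankA→Out: bottleneck 3, flow now 3.
Augment Res→J3→J2→Out: bottleneck 5, flow now 8.
No augmenting path remains; maximum flow = 8.
In the residual graph, reachable from Res: {Res, TankB, J3, J7, TankA, J2}.
Min-cut edges: TankA→Out (3), J2→Out (5); capacity 3 + 5 = 8.
Cut capacity 11 exceeds the max flow 8, so it is not minimum.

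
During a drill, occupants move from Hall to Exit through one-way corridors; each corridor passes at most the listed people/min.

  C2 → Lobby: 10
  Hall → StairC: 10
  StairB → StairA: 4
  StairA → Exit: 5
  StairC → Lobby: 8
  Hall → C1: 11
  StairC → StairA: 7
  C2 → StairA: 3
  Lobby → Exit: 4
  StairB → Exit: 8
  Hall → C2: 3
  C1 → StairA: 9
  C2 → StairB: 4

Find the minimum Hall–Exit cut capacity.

12

Augment Hall→C2→StairA→Exit: bottleneck 3, flow now 3.
Augment Hall→StairC→StairA→Exit: bottleneck 2, flow now 5.
Augment Hall→StairC→Lobby→Exit: bottleneck 4, flow now 9.
Augment Hall→StairC→StairA→C2→StairB→Exit: bottleneck 3, flow now 12. (uses reverse residual edge)
No augmenting path remains; maximum flow = 12.
By max-flow min-cut, the minimum cut capacity equals the max flow.
In the residual graph, reachable from Hall: {Hall, StairC, C1, StairA, Lobby}.
Min-cut edges: Hall→C2 (3), StairA→Exit (5), Lobby→Exit (4); capacity 3 + 5 + 4 = 12.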